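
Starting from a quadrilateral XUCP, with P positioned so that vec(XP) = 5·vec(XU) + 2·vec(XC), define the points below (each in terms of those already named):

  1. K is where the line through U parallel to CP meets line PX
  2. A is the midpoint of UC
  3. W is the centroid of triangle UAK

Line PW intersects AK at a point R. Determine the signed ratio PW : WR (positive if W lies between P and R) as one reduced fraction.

PW:WR = 7/2

Set X = (0, 0), U = (1, 0), C = (0, 1), P = (5, 2); any affine frame gives the same invariant.
1. K is where the line through U parallel to CP meets line PX ⇒ K = (-1, -2/5)
2. A is the midpoint of UC ⇒ A = (1/2, 1/2)
3. W is the centroid of triangle UAK ⇒ W = (1/6, 1/30)
line PW meets AK at R = (-17/14, -37/70)
W = P + t·(R−P) with t = 7/9, so PW:WR = 7/9:2/9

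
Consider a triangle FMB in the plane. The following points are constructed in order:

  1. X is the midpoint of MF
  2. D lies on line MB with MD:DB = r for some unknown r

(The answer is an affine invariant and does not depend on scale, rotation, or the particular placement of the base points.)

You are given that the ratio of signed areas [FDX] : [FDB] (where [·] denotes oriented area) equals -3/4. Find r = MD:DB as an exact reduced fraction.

Assign F = (0, 0), M = (1, 0), B = (0, 1) — the answer is frame-independent, so this choice is without loss of generality.
1. X is the midpoint of MF ⇒ X = (1/2, 0)
2. With MD:DB = r, write λ = r/(r+1) so D = M + λ·(B−M); D is affine-linear in λ
Every point depending on D is an affine combination of D and λ-independent points, so each such coordinate is linear in λ; the λ² term in each signed area is a multiple of (B−M)×(B−M) = 0, so 2·[FDX] and 2·[FDB] are each linear in λ. Evaluating at λ=0 and λ=1:
  2·[FDX] = -1/2·λ,   2·[FDB] = −λ + 1
So [FDX]:[FDB] = (-1/2·λ) / (−λ + 1). Setting this equal to -3/4:
  -1/2·λ = -3/4·(−λ + 1)  ⇒  λ = 3/5
Then r = λ/(1−λ) = (3/5)/(2/5) = 3/2. Check: with r = 3/2, D = (2/5, 3/5) and [FDX]:[FDB] = -3/4 as required.

r = 3/2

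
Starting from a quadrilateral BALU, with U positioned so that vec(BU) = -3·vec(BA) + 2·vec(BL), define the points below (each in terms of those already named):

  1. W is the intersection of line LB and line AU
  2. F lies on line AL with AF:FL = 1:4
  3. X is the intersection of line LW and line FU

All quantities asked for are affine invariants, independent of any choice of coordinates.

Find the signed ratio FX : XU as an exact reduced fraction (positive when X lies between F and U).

Assign B = (0, 0), A = (1, 0), L = (0, 1), U = (-3, 2) — the answer is frame-independent, so this choice is without loss of generality.
1. W is the intersection of line LB and line AU ⇒ W = (0, 1/2)
2. F lies on line AL with AF:FL = 1:4 ⇒ F = (4/5, 1/5)
3. X is the intersection of line LW and line FU ⇒ X = (0, 11/19)
X = F + t·(U−F) with t = 4/19, so FX:XU = t:(1−t) = 4/19:15/19

FX:XU = 4/15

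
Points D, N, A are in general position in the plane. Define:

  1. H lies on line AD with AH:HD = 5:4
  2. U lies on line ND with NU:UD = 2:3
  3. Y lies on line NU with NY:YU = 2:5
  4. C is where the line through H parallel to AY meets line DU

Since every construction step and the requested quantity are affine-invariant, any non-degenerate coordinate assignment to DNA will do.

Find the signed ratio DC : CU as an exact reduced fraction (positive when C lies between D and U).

DC:CU = 124/65

Set D = (0, 0), N = (1, 0), A = (0, 1); any affine frame gives the same invariant.
1. H lies on line AD with AH:HD = 5:4 ⇒ H = (0, 4/9)
2. U lies on line ND with NU:UD = 2:3 ⇒ U = (3/5, 0)
3. Y lies on line NU with NY:YU = 2:5 ⇒ Y = (31/35, 0)
4. C is where the line through H parallel to AY meets line DU ⇒ C = (124/315, 0)
C = D + t·(U−D) with t = 124/189, so DC:CU = t:(1−t) = 124/189:65/189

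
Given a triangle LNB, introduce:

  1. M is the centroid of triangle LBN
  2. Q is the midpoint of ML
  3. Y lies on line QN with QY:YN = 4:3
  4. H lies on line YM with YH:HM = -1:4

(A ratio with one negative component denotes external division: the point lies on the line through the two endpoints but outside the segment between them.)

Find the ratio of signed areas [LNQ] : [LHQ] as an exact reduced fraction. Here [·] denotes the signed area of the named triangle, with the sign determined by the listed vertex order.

[LNQ]:[LHQ] = 21/16

Assign L = (0, 0), N = (1, 0), B = (0, 1) — the answer is frame-independent, so this choice is without loss of generality.
1. M is the centroid of triangle LBN ⇒ M = (1/3, 1/3)
2. Q is the midpoint of ML ⇒ Q = (1/6, 1/6)
3. Y lies on line QN with QY:YN = 4:3 ⇒ Y = (9/14, 1/14)
4. H lies on line YM with YH:HM = -1:4 ⇒ H = (47/63, -1/63)
2·[LNQ] = 1/6, 2·[LHQ] = 8/63
[LNQ]:[LHQ] = 1/6:8/63 = 21/16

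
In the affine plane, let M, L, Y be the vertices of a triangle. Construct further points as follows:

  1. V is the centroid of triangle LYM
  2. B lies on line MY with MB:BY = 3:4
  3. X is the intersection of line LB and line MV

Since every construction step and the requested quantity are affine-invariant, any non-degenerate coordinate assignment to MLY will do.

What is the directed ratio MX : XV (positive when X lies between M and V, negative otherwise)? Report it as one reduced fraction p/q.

Set M = (0, 0), L = (1, 0), Y = (0, 1); any affine frame gives the same invariant.
1. V is the centroid of triangle LYM ⇒ V = (1/3, 1/3)
2. B lies on line MY with MB:BY = 3:4 ⇒ B = (0, 3/7)
3. X is the intersection of line LB and line MV ⇒ X = (3/10, 3/10)
X = M + t·(V−M) with t = 9/10, so MX:XV = t:(1−t) = 9/10:1/10

MX:XV = 9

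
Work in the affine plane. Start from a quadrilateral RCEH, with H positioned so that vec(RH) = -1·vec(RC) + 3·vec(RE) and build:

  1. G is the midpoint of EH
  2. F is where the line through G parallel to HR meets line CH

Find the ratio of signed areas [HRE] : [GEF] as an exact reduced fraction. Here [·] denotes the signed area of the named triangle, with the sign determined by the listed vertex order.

Assign R = (0, 0), C = (1, 0), E = (0, 1), H = (-1, 3) — the answer is frame-independent, so this choice is without loss of generality.
1. G is the midpoint of EH ⇒ G = (-1/2, 2)
2. F is where the line through G parallel to HR meets line CH ⇒ F = (-2/3, 5/2)
2·[HRE] = 1, 2·[GEF] = 1/12
[HRE]:[GEF] = 1:1/12 = 12

[HRE]:[GEF] = 12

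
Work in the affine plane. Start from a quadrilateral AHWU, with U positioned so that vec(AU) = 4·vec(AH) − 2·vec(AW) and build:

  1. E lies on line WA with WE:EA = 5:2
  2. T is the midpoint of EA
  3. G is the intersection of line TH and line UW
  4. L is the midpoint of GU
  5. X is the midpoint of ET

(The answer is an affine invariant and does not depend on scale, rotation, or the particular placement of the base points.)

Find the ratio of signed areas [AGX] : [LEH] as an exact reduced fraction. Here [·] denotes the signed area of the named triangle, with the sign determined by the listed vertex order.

Choose coordinates A = (0, 0), H = (1, 0), W = (0, 1), U = (4, -2).
1. E lies on line WA with WE:EA = 5:2 ⇒ E = (0, 2/7)
2. T is the midpoint of EA ⇒ T = (0, 1/7)
3. G is the intersection of line TH and line UW ⇒ G = (24/17, -1/17)
4. L is the midpoint of GU ⇒ L = (46/17, -35/34)
5. X is the midpoint of ET ⇒ X = (0, 3/14)
2·[AGX] = 36/119, 2·[LEH] = -129/238
[AGX]:[LEH] = 36/119:-129/238 = -24/43

[AGX]:[LEH] = -24/43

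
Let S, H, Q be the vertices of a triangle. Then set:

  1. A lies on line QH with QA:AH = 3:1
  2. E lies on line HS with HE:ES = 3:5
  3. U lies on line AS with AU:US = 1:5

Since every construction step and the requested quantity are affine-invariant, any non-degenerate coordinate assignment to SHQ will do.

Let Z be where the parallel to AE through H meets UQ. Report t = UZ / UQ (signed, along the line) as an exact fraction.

Set S = (0, 0), H = (1, 0), Q = (0, 1); any affine frame gives the same invariant.
1. A lies on line QH with QA:AH = 3:1 ⇒ A = (3/4, 1/4)
2. E lies on line HS with HE:ES = 3:5 ⇒ E = (5/8, 0)
3. U lies on line AS with AU:US = 1:5 ⇒ U = (5/8, 5/24)
through H parallel to AE: direction (-1/8, -1/4); meets UQ at Z = (45/49, -8/49)
Z = U + t·(Q−U) with t = -23/49

t = -23/49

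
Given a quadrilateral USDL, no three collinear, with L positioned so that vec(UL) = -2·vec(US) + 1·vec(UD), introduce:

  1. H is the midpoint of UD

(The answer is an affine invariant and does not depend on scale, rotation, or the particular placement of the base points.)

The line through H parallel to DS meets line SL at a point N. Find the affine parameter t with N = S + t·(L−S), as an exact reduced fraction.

Assign U = (0, 0), S = (1, 0), D = (0, 1), L = (-2, 1) — the answer is frame-independent, so this choice is without loss of generality.
1. H is the midpoint of UD ⇒ H = (0, 1/2)
through H parallel to DS: direction (1, -1); meets SL at N = (1/4, 1/4)
N = S + t·(L−S) with t = 1/4

t = 1/4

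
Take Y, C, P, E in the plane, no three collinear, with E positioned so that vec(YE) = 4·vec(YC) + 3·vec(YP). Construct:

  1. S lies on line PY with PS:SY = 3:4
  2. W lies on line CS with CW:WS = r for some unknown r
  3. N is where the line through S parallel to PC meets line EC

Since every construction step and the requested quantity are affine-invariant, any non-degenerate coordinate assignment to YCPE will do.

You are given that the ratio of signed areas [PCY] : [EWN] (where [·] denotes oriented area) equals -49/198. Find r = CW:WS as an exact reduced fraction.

Assign Y = (0, 0), C = (1, 0), P = (0, 1), E = (4, 3) — the answer is frame-independent, so this choice is without loss of generality.
1. S lies on line PY with PS:SY = 3:4 ⇒ S = (0, 4/7)
2. With CW:WS = r, write λ = r/(r+1) so W = C + λ·(S−C); W is affine-linear in λ
3. N is where the line through S parallel to PC meets line EC ⇒ N = (11/14, -3/14)
Every point depending on W is an affine combination of W and λ-independent points, so each such coordinate is linear in λ; the λ² term in each signed area is a multiple of (S−C)×(S−C) = 0, so 2·[PCY] and 2·[EWN] are each linear in λ. Evaluating at λ=0 and λ=1:
  2·[PCY] = -1,   2·[EWN] = 495/98·λ
So [PCY]:[EWN] = (-1) / (495/98·λ). Setting this equal to -49/198:
  -1 = -49/198·(495/98·λ)  ⇒  λ = 4/5
Then r = λ/(1−λ) = (4/5)/(1/5) = 4. Check: with r = 4, W = (1/5, 16/35) and [PCY]:[EWN] = -49/198 as required.

r = 4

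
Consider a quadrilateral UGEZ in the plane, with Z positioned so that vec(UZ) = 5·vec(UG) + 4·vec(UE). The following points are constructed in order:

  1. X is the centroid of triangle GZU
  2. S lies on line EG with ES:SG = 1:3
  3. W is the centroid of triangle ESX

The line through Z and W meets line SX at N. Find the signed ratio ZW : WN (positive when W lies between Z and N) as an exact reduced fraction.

ZW:WN = 14

Assign U = (0, 0), G = (1, 0), E = (0, 1), Z = (5, 4) — the answer is frame-independent, so this choice is without loss of generality.
1. X is the centroid of triangle GZU ⇒ X = (2, 4/3)
2. S lies on line EG with ES:SG = 1:3 ⇒ S = (1/4, 3/4)
3. W is the centroid of triangle ESX ⇒ W = (3/4, 37/36)
line ZW meets SX at N = (25/56, 137/168)
W = Z + t·(N−Z) with t = 14/15, so ZW:WN = 14/15:1/15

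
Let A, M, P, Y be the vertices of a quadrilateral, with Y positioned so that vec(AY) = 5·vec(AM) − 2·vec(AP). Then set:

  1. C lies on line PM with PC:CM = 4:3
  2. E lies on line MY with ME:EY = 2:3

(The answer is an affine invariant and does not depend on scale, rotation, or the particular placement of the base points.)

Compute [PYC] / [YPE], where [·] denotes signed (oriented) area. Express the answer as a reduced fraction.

Work in coordinates with A = (0, 0), M = (1, 0), P = (0, 1), Y = (5, -2).
1. C lies on line PM with PC:CM = 4:3 ⇒ C = (4/7, 3/7)
2. E lies on line MY with ME:EY = 2:3 ⇒ E = (13/5, -4/5)
2·[PYC] = -8/7, 2·[YPE] = 6/5
[PYC]:[YPE] = -8/7:6/5 = -20/21

[PYC]:[YPE] = -20/21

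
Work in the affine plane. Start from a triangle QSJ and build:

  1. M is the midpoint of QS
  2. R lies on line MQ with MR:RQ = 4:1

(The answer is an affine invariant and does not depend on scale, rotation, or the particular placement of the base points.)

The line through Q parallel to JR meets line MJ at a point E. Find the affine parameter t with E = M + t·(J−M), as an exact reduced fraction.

Work in coordinates with Q = (0, 0), S = (1, 0), J = (0, 1).
1. M is the midpoint of QS ⇒ M = (1/2, 0)
2. R lies on line MQ with MR:RQ = 4:1 ⇒ R = (1/10, 0)
through Q parallel to JR: direction (1/10, -1); meets MJ at E = (-1/8, 5/4)
E = M + t·(J−M) with t = 5/4

t = 5/4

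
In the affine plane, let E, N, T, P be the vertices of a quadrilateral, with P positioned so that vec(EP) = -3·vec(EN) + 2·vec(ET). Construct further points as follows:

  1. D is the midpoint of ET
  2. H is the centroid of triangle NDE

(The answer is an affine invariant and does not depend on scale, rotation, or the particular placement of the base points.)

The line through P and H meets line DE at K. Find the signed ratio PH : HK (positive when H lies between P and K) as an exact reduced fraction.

PH:HK = -10

Set E = (0, 0), N = (1, 0), T = (0, 1), P = (-3, 2); any affine frame gives the same invariant.
1. D is the midpoint of ET ⇒ D = (0, 1/2)
2. H is the centroid of triangle NDE ⇒ H = (1/3, 1/6)
line PH meets DE at K = (0, 7/20)
H = P + t·(K−P) with t = 10/9, so PH:HK = 10/9:-1/9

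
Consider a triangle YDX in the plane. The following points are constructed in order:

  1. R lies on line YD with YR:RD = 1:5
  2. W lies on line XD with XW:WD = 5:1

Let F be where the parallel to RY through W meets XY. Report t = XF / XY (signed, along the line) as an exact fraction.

t = 5/6

Choose coordinates Y = (0, 0), D = (1, 0), X = (0, 1).
1. R lies on line YD with YR:RD = 1:5 ⇒ R = (1/6, 0)
2. W lies on line XD with XW:WD = 5:1 ⇒ W = (5/6, 1/6)
through W parallel to RY: direction (-1/6, 0); meets XY at F = (0, 1/6)
F = X + t·(Y−X) with t = 5/6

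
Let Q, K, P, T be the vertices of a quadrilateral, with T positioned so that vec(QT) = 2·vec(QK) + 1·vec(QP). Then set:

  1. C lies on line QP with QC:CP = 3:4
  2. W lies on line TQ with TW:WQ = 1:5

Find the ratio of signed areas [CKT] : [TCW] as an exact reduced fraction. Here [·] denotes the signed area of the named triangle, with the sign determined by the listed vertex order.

Set Q = (0, 0), K = (1, 0), P = (0, 1), T = (2, 1); any affine frame gives the same invariant.
1. C lies on line QP with QC:CP = 3:4 ⇒ C = (0, 3/7)
2. W lies on line TQ with TW:WQ = 1:5 ⇒ W = (5/3, 5/6)
2·[CKT] = 10/7, 2·[TCW] = 1/7
[CKT]:[TCW] = 10/7:1/7 = 10

[CKT]:[TCW] = 10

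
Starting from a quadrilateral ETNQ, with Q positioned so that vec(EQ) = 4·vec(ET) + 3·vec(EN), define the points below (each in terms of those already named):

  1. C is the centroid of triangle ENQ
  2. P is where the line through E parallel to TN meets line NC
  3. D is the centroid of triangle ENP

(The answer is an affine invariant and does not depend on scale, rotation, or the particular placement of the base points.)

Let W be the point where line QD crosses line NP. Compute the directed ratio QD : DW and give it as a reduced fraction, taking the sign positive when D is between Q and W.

QD:DW = -4

Choose coordinates E = (0, 0), T = (1, 0), N = (0, 1), Q = (4, 3).
1. C is the centroid of triangle ENQ ⇒ C = (4/3, 4/3)
2. P is where the line through E parallel to TN meets line NC ⇒ P = (-4/5, 4/5)
3. D is the centroid of triangle ENP ⇒ D = (-4/15, 3/5)
line QD meets NP at W = (4/5, 6/5)
D = Q + t·(W−Q) with t = 4/3, so QD:DW = 4/3:-1/3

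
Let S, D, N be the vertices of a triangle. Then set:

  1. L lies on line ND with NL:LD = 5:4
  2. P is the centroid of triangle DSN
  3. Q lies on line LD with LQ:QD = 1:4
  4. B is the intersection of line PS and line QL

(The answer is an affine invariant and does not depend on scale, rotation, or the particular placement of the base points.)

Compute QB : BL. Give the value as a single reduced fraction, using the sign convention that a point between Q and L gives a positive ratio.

Choose coordinates S = (0, 0), D = (1, 0), N = (0, 1).
1. L lies on line ND with NL:LD = 5:4 ⇒ L = (5/9, 4/9)
2. P is the centroid of triangle DSN ⇒ P = (1/3, 1/3)
3. Q lies on line LD with LQ:QD = 1:4 ⇒ Q = (29/45, 16/45)
4. B is the intersection of line PS and line QL ⇒ B = (1/2, 1/2)
B = Q + t·(L−Q) with t = 13/8, so QB:BL = t:(1−t) = 13/8:-5/8

QB:BL = -13/5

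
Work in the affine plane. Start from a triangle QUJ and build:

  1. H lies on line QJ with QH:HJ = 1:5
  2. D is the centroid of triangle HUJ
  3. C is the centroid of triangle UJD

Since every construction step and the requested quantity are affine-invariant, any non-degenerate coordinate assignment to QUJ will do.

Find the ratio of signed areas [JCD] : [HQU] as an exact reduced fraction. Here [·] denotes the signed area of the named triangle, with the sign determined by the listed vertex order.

[JCD]:[HQU] = -5/9

Assign Q = (0, 0), U = (1, 0), J = (0, 1) — the answer is frame-independent, so this choice is without loss of generality.
1. H lies on line QJ with QH:HJ = 1:5 ⇒ H = (0, 1/6)
2. D is the centroid of triangle HUJ ⇒ D = (1/3, 7/18)
3. C is the centroid of triangle UJD ⇒ C = (4/9, 25/54)
2·[JCD] = -5/54, 2·[HQU] = 1/6
[JCD]:[HQU] = -5/54:1/6 = -5/9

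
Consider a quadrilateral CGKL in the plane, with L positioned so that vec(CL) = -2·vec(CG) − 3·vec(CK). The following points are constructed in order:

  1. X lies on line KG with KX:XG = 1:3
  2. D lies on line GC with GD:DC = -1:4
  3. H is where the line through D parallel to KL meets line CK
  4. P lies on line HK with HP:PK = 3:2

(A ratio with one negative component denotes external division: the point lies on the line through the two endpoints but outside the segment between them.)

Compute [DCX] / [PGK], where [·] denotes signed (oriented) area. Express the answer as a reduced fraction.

Work in coordinates with C = (0, 0), G = (1, 0), K = (0, 1), L = (-2, -3).
1. X lies on line KG with KX:XG = 1:3 ⇒ X = (1/4, 3/4)
2. D lies on line GC with GD:DC = -1:4 ⇒ D = (4/3, 0)
3. H is where the line through D parallel to KL meets line CK ⇒ H = (0, -8/3)
4. P lies on line HK with HP:PK = 3:2 ⇒ P = (0, -7/15)
2·[DCX] = -1, 2·[PGK] = 22/15
[DCX]:[PGK] = -1:22/15 = -15/22

[DCX]:[PGK] = -15/22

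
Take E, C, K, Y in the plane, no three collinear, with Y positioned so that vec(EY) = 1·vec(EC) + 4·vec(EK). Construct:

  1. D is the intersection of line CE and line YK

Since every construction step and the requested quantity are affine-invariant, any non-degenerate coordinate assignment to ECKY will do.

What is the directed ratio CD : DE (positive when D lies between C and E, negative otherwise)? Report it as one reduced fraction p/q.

Set E = (0, 0), C = (1, 0), K = (0, 1), Y = (1, 4); any affine frame gives the same invariant.
1. D is the intersection of line CE and line YK ⇒ D = (-1/3, 0)
D = C + t·(E−C) with t = 4/3, so CD:DE = t:(1−t) = 4/3:-1/3

CD:DE = -4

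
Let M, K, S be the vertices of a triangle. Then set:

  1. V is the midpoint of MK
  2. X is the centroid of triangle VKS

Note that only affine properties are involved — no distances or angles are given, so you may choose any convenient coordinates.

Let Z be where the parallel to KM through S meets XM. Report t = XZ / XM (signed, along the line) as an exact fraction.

Work in coordinates with M = (0, 0), K = (1, 0), S = (0, 1).
1. V is the midpoint of MK ⇒ V = (1/2, 0)
2. X is the centroid of triangle VKS ⇒ X = (1/2, 1/3)
through S parallel to KM: direction (-1, 0); meets XM at Z = (3/2, 1)
Z = X + t·(M−X) with t = -2

t = -2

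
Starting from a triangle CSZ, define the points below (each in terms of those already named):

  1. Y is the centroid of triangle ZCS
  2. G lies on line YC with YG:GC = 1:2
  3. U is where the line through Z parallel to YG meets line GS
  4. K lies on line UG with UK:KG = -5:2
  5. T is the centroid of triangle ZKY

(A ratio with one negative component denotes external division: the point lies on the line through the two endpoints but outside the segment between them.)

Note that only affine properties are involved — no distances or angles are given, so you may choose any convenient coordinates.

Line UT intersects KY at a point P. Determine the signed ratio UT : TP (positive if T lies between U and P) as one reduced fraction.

Assign C = (0, 0), S = (1, 0), Z = (0, 1) — the answer is frame-independent, so this choice is without loss of generality.
1. Y is the centroid of triangle ZCS ⇒ Y = (1/3, 1/3)
2. G lies on line YC with YG:GC = 1:2 ⇒ G = (2/9, 2/9)
3. U is where the line through Z parallel to YG meets line GS ⇒ U = (-5/9, 4/9)
4. K lies on line UG with UK:KG = -5:2 ⇒ K = (20/27, 2/27)
5. T is the centroid of triangle ZKY ⇒ T = (29/81, 38/81)
line UT meets KY at P = (7/54, 25/54)
T = U + t·(P−U) with t = 4/3, so UT:TP = 4/3:-1/3

UT:TP = -4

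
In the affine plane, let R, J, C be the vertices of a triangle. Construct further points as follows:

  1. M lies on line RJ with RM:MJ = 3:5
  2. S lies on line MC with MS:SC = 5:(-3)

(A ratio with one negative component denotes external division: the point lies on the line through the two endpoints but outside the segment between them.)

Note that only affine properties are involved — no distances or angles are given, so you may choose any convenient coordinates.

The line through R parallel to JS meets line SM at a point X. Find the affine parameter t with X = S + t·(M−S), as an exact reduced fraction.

Set R = (0, 0), J = (1, 0), C = (0, 1); any affine frame gives the same invariant.
1. M lies on line RJ with RM:MJ = 3:5 ⇒ M = (3/8, 0)
2. S lies on line MC with MS:SC = 5:(-3) ⇒ S = (-9/16, 5/2)
through R parallel to JS: direction (-25/16, 5/2); meets SM at X = (15/16, -3/2)
X = S + t·(M−S) with t = 8/5

t = 8/5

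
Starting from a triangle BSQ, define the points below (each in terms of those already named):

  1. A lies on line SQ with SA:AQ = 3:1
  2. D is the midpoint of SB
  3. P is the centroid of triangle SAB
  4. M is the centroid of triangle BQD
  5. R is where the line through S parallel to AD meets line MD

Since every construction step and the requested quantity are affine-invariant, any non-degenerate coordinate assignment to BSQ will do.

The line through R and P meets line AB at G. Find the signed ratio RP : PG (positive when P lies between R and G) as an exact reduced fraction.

Choose coordinates B = (0, 0), S = (1, 0), Q = (0, 1).
1. A lies on line SQ with SA:AQ = 3:1 ⇒ A = (1/4, 3/4)
2. D is the midpoint of SB ⇒ D = (1/2, 0)
3. P is the centroid of triangle SAB ⇒ P = (5/12, 1/4)
4. M is the centroid of triangle BQD ⇒ M = (1/6, 1/3)
5. R is where the line through S parallel to AD meets line MD ⇒ R = (5/4, -3/4)
line RP meets AB at G = (5/28, 15/28)
P = R + t·(G−R) with t = 7/9, so RP:PG = 7/9:2/9

RP:PG = 7/2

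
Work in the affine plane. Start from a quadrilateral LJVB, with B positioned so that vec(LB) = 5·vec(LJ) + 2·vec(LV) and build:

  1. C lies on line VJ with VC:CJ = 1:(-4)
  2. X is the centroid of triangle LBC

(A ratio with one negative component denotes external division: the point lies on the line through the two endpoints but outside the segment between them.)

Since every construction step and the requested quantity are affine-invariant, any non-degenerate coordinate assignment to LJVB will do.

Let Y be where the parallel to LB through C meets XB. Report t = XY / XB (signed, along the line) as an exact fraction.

Work in coordinates with L = (0, 0), J = (1, 0), V = (0, 1), B = (5, 2).
1. C lies on line VJ with VC:CJ = 1:(-4) ⇒ C = (-1/3, 4/3)
2. X is the centroid of triangle LBC ⇒ X = (14/9, 10/9)
through C parallel to LB: direction (5, 2); meets XB at Y = (-16/3, -2/3)
Y = X + t·(B−X) with t = -2

t = -2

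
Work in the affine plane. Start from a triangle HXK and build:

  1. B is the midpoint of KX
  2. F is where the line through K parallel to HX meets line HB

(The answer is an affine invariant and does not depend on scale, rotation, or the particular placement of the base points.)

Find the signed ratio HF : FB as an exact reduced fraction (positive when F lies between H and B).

Choose coordinates H = (0, 0), X = (1, 0), K = (0, 1).
1. B is the midpoint of KX ⇒ B = (1/2, 1/2)
2. F is where the line through K parallel to HX meets line HB ⇒ F = (1, 1)
F = H + t·(B−H) with t = 2, so HF:FB = t:(1−t) = 2:-1

HF:FB = -2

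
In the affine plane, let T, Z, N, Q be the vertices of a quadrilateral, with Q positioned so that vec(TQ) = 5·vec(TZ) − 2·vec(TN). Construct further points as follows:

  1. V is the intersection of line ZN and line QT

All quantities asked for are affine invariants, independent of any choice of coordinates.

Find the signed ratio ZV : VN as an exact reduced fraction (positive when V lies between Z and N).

ZV:VN = -2/5

Choose coordinates T = (0, 0), Z = (1, 0), N = (0, 1), Q = (5, -2).
1. V is the intersection of line ZN and line QT ⇒ V = (5/3, -2/3)
V = Z + t·(N−Z) with t = -2/3, so ZV:VN = t:(1−t) = -2/3:5/3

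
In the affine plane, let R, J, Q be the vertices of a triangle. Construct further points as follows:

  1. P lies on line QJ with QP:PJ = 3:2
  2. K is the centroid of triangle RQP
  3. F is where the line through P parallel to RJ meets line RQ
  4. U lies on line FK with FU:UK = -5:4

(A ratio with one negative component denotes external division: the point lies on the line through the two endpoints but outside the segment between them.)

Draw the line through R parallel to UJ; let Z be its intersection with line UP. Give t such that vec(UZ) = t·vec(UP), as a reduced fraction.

t = 5/2

Choose coordinates R = (0, 0), J = (1, 0), Q = (0, 1).
1. P lies on line QJ with QP:PJ = 3:2 ⇒ P = (3/5, 2/5)
2. K is the centroid of triangle RQP ⇒ K = (1/5, 7/15)
3. F is where the line through P parallel to RJ meets line RQ ⇒ F = (0, 2/5)
4. U lies on line FK with FU:UK = -5:4 ⇒ U = (1, 11/15)
through R parallel to UJ: direction (0, -11/15); meets UP at Z = (0, -1/10)
Z = U + t·(P−U) with t = 5/2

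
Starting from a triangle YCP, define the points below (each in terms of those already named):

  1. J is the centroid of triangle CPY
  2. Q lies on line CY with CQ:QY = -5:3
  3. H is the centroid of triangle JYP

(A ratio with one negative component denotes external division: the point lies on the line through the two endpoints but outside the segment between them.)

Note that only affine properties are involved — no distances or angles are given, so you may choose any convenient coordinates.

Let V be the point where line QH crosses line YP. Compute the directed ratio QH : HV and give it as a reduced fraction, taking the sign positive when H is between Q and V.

QH:HV = -29/2

Set Y = (0, 0), C = (1, 0), P = (0, 1); any affine frame gives the same invariant.
1. J is the centroid of triangle CPY ⇒ J = (1/3, 1/3)
2. Q lies on line CY with CQ:QY = -5:3 ⇒ Q = (-3/2, 0)
3. H is the centroid of triangle JYP ⇒ H = (1/9, 4/9)
line QH meets YP at V = (0, 12/29)
H = Q + t·(V−Q) with t = 29/27, so QH:HV = 29/27:-2/27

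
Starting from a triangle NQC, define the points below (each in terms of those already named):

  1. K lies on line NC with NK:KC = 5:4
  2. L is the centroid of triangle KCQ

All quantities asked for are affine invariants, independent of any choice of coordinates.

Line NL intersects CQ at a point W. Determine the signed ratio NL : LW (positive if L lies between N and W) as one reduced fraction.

NL:LW = 23/4

Choose coordinates N = (0, 0), Q = (1, 0), C = (0, 1).
1. K lies on line NC with NK:KC = 5:4 ⇒ K = (0, 5/9)
2. L is the centroid of triangle KCQ ⇒ L = (1/3, 14/27)
line NL meets CQ at W = (9/23, 14/23)
L = N + t·(W−N) with t = 23/27, so NL:LW = 23/27:4/27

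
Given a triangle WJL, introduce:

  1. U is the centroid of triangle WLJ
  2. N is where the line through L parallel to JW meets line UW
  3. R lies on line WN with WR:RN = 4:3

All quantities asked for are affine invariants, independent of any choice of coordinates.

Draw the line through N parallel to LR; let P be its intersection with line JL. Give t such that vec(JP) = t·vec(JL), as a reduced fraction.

t = 4

Work in coordinates with W = (0, 0), J = (1, 0), L = (0, 1).
1. U is the centroid of triangle WLJ ⇒ U = (1/3, 1/3)
2. N is where the line through L parallel to JW meets line UW ⇒ N = (1, 1)
3. R lies on line WN with WR:RN = 4:3 ⇒ R = (4/7, 4/7)
through N parallel to LR: direction (4/7, -3/7); meets JL at P = (-3, 4)
P = J + t·(L−J) with t = 4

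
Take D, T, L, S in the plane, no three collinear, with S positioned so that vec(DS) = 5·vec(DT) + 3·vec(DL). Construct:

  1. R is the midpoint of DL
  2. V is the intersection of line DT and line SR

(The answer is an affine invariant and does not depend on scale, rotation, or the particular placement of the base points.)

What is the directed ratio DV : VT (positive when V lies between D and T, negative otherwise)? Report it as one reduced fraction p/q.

DV:VT = -1/2

Set D = (0, 0), T = (1, 0), L = (0, 1), S = (5, 3); any affine frame gives the same invariant.
1. R is the midpoint of DL ⇒ R = (0, 1/2)
2. V is the intersection of line DT and line SR ⇒ V = (-1, 0)
V = D + t·(T−D) with t = -1, so DV:VT = t:(1−t) = -1:2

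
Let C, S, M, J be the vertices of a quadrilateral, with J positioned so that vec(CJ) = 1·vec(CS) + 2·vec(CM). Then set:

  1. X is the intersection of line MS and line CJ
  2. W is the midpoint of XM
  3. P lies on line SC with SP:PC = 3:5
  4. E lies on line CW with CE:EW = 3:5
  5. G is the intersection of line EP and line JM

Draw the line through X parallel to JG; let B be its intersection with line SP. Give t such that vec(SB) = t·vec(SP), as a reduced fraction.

Assign C = (0, 0), S = (1, 0), M = (0, 1), J = (1, 2) — the answer is frame-independent, so this choice is without loss of generality.
1. X is the intersection of line MS and line CJ ⇒ X = (1/3, 2/3)
2. W is the midpoint of XM ⇒ W = (1/6, 5/6)
3. P lies on line SC with SP:PC = 3:5 ⇒ P = (5/8, 0)
4. E lies on line CW with CE:EW = 3:5 ⇒ E = (1/16, 5/16)
5. G is the intersection of line EP and line JM ⇒ G = (-47/112, 65/112)
through X parallel to JG: direction (-159/112, -159/112); meets SP at B = (-1/3, 0)
B = S + t·(P−S) with t = 32/9

t = 32/9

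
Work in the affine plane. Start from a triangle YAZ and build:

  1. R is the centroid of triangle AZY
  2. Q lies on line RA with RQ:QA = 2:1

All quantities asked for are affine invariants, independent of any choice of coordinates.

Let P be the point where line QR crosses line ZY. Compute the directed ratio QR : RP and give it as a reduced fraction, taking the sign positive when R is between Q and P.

QR:RP = 4/3

Work in coordinates with Y = (0, 0), A = (1, 0), Z = (0, 1).
1. R is the centroid of triangle AZY ⇒ R = (1/3, 1/3)
2. Q lies on line RA with RQ:QA = 2:1 ⇒ Q = (7/9, 1/9)
line QR meets ZY at P = (0, 1/2)
R = Q + t·(P−Q) with t = 4/7, so QR:RP = 4/7:3/7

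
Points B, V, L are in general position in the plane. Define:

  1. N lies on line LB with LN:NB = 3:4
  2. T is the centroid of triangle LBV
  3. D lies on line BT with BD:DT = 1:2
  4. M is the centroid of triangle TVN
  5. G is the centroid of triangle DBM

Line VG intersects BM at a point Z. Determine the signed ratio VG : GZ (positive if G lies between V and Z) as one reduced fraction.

VG:GZ = -58

Assign B = (0, 0), V = (1, 0), L = (0, 1) — the answer is frame-independent, so this choice is without loss of generality.
1. N lies on line LB with LN:NB = 3:4 ⇒ N = (0, 4/7)
2. T is the centroid of triangle LBV ⇒ T = (1/3, 1/3)
3. D lies on line BT with BD:DT = 1:2 ⇒ D = (1/9, 1/9)
4. M is the centroid of triangle TVN ⇒ M = (4/9, 19/63)
5. G is the centroid of triangle DBM ⇒ G = (5/27, 26/189)
line VG meets BM at Z = (52/261, 247/1827)
G = V + t·(Z−V) with t = 58/57, so VG:GZ = 58/57:-1/57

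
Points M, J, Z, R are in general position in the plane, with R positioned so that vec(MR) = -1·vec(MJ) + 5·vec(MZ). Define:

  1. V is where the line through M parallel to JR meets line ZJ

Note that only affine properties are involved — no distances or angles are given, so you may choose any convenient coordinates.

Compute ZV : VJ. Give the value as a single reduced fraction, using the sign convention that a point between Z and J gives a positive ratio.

Assign M = (0, 0), J = (1, 0), Z = (0, 1), R = (-1, 5) — the answer is frame-independent, so this choice is without loss of generality.
1. V is where the line through M parallel to JR meets line ZJ ⇒ V = (-2/3, 5/3)
V = Z + t·(J−Z) with t = -2/3, so ZV:VJ = t:(1−t) = -2/3:5/3

ZV:VJ = -2/5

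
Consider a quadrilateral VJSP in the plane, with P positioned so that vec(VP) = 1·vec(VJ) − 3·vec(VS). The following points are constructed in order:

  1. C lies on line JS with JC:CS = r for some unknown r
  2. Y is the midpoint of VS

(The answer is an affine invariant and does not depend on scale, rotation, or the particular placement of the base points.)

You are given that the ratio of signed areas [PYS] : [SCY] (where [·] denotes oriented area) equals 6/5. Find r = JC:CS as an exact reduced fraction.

r = 1/5

Set V = (0, 0), J = (1, 0), S = (0, 1), P = (1, -3); any affine frame gives the same invariant.
1. With JC:CS = r, write λ = r/(r+1) so C = J + λ·(S−J); C is affine-linear in λ
2. Y is the midpoint of VS ⇒ Y = (0, 1/2)
Every point depending on C is an affine combination of C and λ-independent points, so each such coordinate is linear in λ; the λ² term in each signed area is a multiple of (S−J)×(S−J) = 0, so 2·[PYS] and 2·[SCY] are each linear in λ. Evaluating at λ=0 and λ=1:
  2·[PYS] = -1/2,   2·[SCY] = 1/2·λ − 1/2
So [PYS]:[SCY] = (-1/2) / (1/2·λ − 1/2). Setting this equal to 6/5:
  -1/2 = 6/5·(1/2·λ − 1/2)  ⇒  λ = 1/6
Then r = λ/(1−λ) = (1/6)/(5/6) = 1/5. Check: with r = 1/5, C = (5/6, 1/6) and [PYS]:[SCY] = 6/5 as required.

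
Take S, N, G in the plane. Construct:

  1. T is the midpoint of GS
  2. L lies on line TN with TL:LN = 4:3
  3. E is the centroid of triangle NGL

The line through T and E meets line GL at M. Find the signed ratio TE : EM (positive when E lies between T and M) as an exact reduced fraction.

Set S = (0, 0), N = (1, 0), G = (0, 1); any affine frame gives the same invariant.
1. T is the midpoint of GS ⇒ T = (0, 1/2)
2. L lies on line TN with TL:LN = 4:3 ⇒ L = (4/7, 3/14)
3. E is the centroid of triangle NGL ⇒ E = (11/21, 17/42)
line TE meets GL at M = (44/105, 89/210)
E = T + t·(M−T) with t = 5/4, so TE:EM = 5/4:-1/4

TE:EM = -5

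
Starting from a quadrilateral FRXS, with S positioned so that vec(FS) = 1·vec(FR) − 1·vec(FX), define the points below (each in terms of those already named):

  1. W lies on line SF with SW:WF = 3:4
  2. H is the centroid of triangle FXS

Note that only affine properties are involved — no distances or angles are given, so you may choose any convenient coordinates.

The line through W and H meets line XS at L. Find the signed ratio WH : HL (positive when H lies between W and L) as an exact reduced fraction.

Assign F = (0, 0), R = (1, 0), X = (0, 1), S = (1, -1) — the answer is frame-independent, so this choice is without loss of generality.
1. W lies on line SF with SW:WF = 3:4 ⇒ W = (4/7, -4/7)
2. H is the centroid of triangle FXS ⇒ H = (1/3, 0)
line WH meets XS at L = (-1/2, 2)
H = W + t·(L−W) with t = 2/9, so WH:HL = 2/9:7/9

WH:HL = 2/7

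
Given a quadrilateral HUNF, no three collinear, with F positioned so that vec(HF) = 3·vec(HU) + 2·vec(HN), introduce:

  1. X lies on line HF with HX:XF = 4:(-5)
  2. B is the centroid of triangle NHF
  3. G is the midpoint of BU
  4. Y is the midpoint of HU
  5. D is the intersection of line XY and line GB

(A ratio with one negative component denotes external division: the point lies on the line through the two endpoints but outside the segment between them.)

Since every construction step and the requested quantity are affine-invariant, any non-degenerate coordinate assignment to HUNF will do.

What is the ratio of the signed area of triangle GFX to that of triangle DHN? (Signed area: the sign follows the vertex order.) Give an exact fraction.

[GFX]:[DHN] = -5/2

Assign H = (0, 0), U = (1, 0), N = (0, 1), F = (3, 2) — the answer is frame-independent, so this choice is without loss of generality.
1. X lies on line HF with HX:XF = 4:(-5) ⇒ X = (-12, -8)
2. B is the centroid of triangle NHF ⇒ B = (1, 1)
3. G is the midpoint of BU ⇒ G = (1, 1/2)
4. Y is the midpoint of HU ⇒ Y = (1/2, 0)
5. D is the intersection of line XY and line GB ⇒ D = (1, 8/25)
2·[GFX] = 5/2, 2·[DHN] = -1
[GFX]:[DHN] = 5/2:-1 = -5/2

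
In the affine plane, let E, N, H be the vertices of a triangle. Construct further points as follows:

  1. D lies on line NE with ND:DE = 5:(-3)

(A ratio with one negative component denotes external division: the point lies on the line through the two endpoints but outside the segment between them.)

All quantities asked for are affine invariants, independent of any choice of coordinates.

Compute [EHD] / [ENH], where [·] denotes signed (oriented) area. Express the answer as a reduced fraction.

[EHD]:[ENH] = 3/2

Choose coordinates E = (0, 0), N = (1, 0), H = (0, 1).
1. D lies on line NE with ND:DE = 5:(-3) ⇒ D = (-3/2, 0)
2·[EHD] = 3/2, 2·[ENH] = 1
[EHD]:[ENH] = 3/2:1 = 3/2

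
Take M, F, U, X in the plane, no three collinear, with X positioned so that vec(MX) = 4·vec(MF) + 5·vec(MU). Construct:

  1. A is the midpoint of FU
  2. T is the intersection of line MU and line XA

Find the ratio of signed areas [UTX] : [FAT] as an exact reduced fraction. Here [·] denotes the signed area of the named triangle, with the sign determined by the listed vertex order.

Assign M = (0, 0), F = (1, 0), U = (0, 1), X = (4, 5) — the answer is frame-independent, so this choice is without loss of generality.
1. A is the midpoint of FU ⇒ A = (1/2, 1/2)
2. T is the intersection of line MU and line XA ⇒ T = (0, -1/7)
2·[UTX] = 32/7, 2·[FAT] = 4/7
[UTX]:[FAT] = 32/7:4/7 = 8

[UTX]:[FAT] = 8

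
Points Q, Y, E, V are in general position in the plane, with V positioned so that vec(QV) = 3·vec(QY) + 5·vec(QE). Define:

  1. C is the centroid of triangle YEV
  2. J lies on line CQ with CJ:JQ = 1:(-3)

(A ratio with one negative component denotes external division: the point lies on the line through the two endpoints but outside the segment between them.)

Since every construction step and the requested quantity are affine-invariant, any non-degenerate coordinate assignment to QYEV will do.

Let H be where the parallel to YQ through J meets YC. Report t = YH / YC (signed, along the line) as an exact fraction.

t = 3/2

Set Q = (0, 0), Y = (1, 0), E = (0, 1), V = (3, 5); any affine frame gives the same invariant.
1. C is the centroid of triangle YEV ⇒ C = (4/3, 2)
2. J lies on line CQ with CJ:JQ = 1:(-3) ⇒ J = (2, 3)
through J parallel to YQ: direction (-1, 0); meets YC at H = (3/2, 3)
H = Y + t·(C−Y) with t = 3/2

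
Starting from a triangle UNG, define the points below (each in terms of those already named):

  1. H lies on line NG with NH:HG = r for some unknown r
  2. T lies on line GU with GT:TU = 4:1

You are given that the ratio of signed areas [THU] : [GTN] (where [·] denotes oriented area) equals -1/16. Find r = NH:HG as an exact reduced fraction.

r = 3

Choose coordinates U = (0, 0), N = (1, 0), G = (0, 1).
1. With NH:HG = r, write λ = r/(r+1) so H = N + λ·(G−N); H is affine-linear in λ
2. T lies on line GU with GT:TU = 4:1 ⇒ T = (0, 1/5)
Every point depending on H is an affine combination of H and λ-independent points, so each such coordinate is linear in λ; the λ² term in each signed area is a multiple of (G−N)×(G−N) = 0, so 2·[THU] and 2·[GTN] are each linear in λ. Evaluating at λ=0 and λ=1:
  2·[THU] = 1/5·λ − 1/5,   2·[GTN] = 4/5
So [THU]:[GTN] = (1/5·λ − 1/5) / (4/5). Setting this equal to -1/16:
  1/5·λ − 1/5 = -1/16·(4/5)  ⇒  λ = 3/4
Then r = λ/(1−λ) = (3/4)/(1/4) = 3. Check: with r = 3, H = (1/4, 3/4) and [THU]:[GTN] = -1/16 as required.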